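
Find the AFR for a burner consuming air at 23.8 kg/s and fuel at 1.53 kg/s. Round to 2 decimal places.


AFR = m_air / m_fuel
AFR = 23.8 / 1.53 = 15.56


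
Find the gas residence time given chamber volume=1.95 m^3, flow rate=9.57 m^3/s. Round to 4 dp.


tau = V / Q_flow
tau = 1.95 / 9.57 = 0.2038 s


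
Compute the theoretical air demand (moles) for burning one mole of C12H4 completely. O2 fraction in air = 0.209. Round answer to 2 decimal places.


Balanced combustion: C12H4 + 13 O2 -> 12 CO2 + 2 H2O
O2 needed = C + H/4 = 12 + 4/4 = 13.00 moles
Air moles = O2 / 0.209 = 13.00 / 0.209 = 62.20 moles air


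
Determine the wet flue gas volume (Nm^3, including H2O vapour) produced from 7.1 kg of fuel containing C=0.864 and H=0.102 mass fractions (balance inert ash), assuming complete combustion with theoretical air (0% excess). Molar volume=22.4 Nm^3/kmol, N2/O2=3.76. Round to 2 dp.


Per kg fuel: CO2 = (C/12 kmol)*22.4 = (0.864/12)*22.4 = 1.61280 Nm^3
Per kg fuel: H2O = (H/2 kmol)*22.4 = (0.102/2)*22.4 = 1.14240 Nm^3
O2 needed per kg fuel = C/12 + H/4 = 0.864/12 + 0.102/4 = 0.09750000 kmol
Per kg fuel: N2 = O2*3.76*22.4 = 0.09750000*3.76*22.4 = 8.21184 Nm^3
Total per kg = 1.61280 + 1.14240 + 8.21184 = 10.96704 Nm^3
Total = 10.96704 * 7.1 = 77.87 Nm^3


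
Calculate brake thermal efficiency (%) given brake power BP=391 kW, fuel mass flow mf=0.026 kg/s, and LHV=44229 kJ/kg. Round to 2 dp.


eta_BTE = (BP / (mf * LHV)) * 100
Denominator = 0.026 * 44229 = 1149.9540 kW
eta_BTE = (391 / 1149.9540) * 100 = 34.00%


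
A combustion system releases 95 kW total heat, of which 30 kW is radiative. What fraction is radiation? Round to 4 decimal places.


f_rad = Q_rad / Q_total
f_rad = 30 / 95 = 0.3158


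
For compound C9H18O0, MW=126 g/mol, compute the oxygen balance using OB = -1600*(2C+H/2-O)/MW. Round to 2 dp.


OB = -1600 * (2C + H/2 - O) / MW
Inner = 2*9 + 18/2 - 0 = 27.00
OB = -1600 * 27.00 / 126 = -342.86%


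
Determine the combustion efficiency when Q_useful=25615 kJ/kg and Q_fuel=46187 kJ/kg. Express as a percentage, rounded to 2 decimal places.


Efficiency = (Q_useful / Q_fuel) * 100
Efficiency = (25615 / 46187) * 100
Efficiency = 0.5546 * 100 = 55.46%


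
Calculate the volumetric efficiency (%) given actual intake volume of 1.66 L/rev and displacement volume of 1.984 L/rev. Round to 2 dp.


eta_v = (V_actual / V_disp) * 100
Ratio = 1.66 / 1.984 = 0.8367
eta_v = 0.8367 * 100 = 83.67%


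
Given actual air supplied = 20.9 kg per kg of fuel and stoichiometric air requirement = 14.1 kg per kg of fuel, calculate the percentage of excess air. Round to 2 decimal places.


Excess air = actual - stoichiometric = 20.9 - 14.1 = 6.80 kg/kg fuel
Excess air % = (excess / stoich) * 100 = (6.80 / 14.1) * 100 = 48.23%


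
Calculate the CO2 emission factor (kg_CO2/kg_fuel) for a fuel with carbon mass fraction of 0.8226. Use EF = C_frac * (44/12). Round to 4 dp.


EF = C_frac * (M_CO2 / M_C)
EF = 0.8226 * (44/12)
EF = 0.8226 * 3.666667 = 3.0162 kg_CO2/kg_fuel


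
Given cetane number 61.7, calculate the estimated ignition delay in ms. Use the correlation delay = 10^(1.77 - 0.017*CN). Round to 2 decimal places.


delay = 10^(1.77 - 0.017*CN)
Exponent = 1.77 - 0.017*61.7 = 0.7211
delay = 10^0.7211 = 5.26 ms


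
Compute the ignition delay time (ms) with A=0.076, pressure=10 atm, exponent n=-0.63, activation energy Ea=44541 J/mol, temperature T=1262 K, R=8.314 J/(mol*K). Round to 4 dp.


tau = A * P^n * exp(Ea/(R*T))
P^n = 10^(-0.63) = 0.23442288
Ea/(R*T) = 44541/(8.314*1262) = 4.245126
exp(Ea/(R*T)) = 69.764552
tau = 0.076 * 0.23442288 * 69.764552 = 1.2429 ms


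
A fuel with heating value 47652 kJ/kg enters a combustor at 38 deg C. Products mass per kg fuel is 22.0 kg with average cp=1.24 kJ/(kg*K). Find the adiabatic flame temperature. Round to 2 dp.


T_ad = T_in + Hc / (m_p * cp)
Denominator = 22.0 * 1.24 = 27.2800
Temperature rise = 47652 / 27.2800 = 1746.77 K
T_ad = 38 + 1746.77 = 1784.77 deg C


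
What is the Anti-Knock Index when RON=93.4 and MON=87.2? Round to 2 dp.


AKI = (RON + MON) / 2
AKI = (93.4 + 87.2) / 2
AKI = 180.6 / 2 = 90.30


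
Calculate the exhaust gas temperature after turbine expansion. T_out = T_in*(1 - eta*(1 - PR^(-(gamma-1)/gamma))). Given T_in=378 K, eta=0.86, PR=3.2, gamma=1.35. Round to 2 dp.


T_out = T_in * (1 - eta * (1 - PR^(-(gamma-1)/gamma)))
Exponent = -(1.35-1)/1.35 = -0.25925926
PR^exp = 3.2^(-0.25925926) = 0.73966521
Factor = 1 - 0.86*(1 - 0.73966521) = 0.77611208
T_out = 378 * 0.77611208 = 293.37 K


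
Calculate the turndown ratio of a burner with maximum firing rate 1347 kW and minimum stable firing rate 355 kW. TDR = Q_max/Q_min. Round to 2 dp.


TDR = Q_max / Q_min
TDR = 1347 / 355 = 3.79


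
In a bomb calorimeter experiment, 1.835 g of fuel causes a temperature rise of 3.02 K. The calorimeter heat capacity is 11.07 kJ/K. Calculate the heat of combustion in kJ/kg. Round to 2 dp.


Hc = C_cal * delta_T / m_fuel
Q_released = 11.07 * 3.02 = 33.4314 kJ
m_fuel = 1.835 g = 1.835/1000 kg = 0.001835 kg
Hc = 33.4314 / 0.001835 = 18218.75 kJ/kg


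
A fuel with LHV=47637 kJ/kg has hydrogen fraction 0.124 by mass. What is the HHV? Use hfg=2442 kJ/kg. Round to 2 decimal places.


HHV = LHV + hfg * 9 * H
Water addition = 2442 * 9 * 0.124 = 2725.272 kJ/kg
HHV = 47637 + 2725.272 = 50362.27 kJ/kg


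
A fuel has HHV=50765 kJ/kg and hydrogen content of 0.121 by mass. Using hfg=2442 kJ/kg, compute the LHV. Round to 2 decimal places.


LHV = HHV - hfg * 9 * H
Water correction = 2442 * 9 * 0.121 = 2659.338 kJ/kg
LHV = 50765 - 2659.338 = 48105.66 kJ/kg


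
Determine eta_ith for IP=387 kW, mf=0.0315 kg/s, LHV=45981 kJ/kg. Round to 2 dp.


eta_ith = (IP / (mf * LHV)) * 100
Denominator = 0.0315 * 45981 = 1448.4015 kW
eta_ith = (387 / 1448.4015) * 100 = 26.72%


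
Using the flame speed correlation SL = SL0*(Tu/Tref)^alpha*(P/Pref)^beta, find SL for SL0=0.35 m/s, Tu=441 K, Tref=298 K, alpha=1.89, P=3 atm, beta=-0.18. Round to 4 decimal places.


SL = SL0 * (Tu/Tref)^alpha * (P/Pref)^beta
T ratio = 441/298 = 1.47986577
(T ratio)^alpha = 1.47986577^1.89 = 2.097588
(P/Pref)^beta = 3^(-0.18) = 0.820575
SL = 0.35 * 2.097588 * 0.820575 = 0.6024 m/s


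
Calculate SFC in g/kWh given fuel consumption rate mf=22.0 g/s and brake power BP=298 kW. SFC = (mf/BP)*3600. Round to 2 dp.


SFC = (mf / BP) * 3600
Rate = 22.0 / 298 = 0.073826 g/(s*kW)
SFC = 0.073826 * 3600 = 265.77 g/kWh


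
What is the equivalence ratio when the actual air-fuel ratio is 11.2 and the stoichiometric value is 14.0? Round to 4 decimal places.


phi = AFR_stoich / AFR_actual
phi = 14.0 / 11.2 = 1.2500


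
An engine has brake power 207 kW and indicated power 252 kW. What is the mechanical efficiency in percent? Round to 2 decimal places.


eta_mech = (BP / IP) * 100
Ratio = 207 / 252 = 0.8214
eta_mech = 0.8214 * 100 = 82.14%


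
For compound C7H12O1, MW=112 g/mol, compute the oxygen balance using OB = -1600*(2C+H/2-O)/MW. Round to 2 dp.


OB = -1600 * (2C + H/2 - O) / MW
Inner = 2*7 + 12/2 - 1 = 19.00
OB = -1600 * 19.00 / 112 = -271.43%


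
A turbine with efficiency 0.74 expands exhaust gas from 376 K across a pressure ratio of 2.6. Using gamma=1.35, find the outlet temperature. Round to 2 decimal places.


T_out = T_in * (1 - eta * (1 - PR^(-(gamma-1)/gamma)))
Exponent = -(1.35-1)/1.35 = -0.25925926
PR^exp = 2.6^(-0.25925926) = 0.78057442
Factor = 1 - 0.74*(1 - 0.78057442) = 0.83762507
T_out = 376 * 0.83762507 = 314.95 K


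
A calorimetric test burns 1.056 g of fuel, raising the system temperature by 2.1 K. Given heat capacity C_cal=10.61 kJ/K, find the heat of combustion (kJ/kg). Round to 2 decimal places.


Hc = C_cal * delta_T / m_fuel
Q_released = 10.61 * 2.1 = 22.2810 kJ
m_fuel = 1.056 g = 1.056/1000 kg = 0.001056 kg
Hc = 22.2810 / 0.001056 = 21099.43 kJ/kg


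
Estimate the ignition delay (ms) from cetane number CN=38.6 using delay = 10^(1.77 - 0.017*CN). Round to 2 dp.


delay = 10^(1.77 - 0.017*CN)
Exponent = 1.77 - 0.017*38.6 = 1.1138
delay = 10^1.1138 = 13.00 ms


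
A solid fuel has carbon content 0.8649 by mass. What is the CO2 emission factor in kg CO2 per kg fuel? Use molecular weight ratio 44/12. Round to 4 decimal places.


EF = C_frac * (M_CO2 / M_C)
EF = 0.8649 * (44/12)
EF = 0.8649 * 3.666667 = 3.1713 kg_CO2/kg_fuel


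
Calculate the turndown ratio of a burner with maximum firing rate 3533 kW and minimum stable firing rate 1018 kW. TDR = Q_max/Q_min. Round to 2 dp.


TDR = Q_max / Q_min
TDR = 3533 / 1018 = 3.47


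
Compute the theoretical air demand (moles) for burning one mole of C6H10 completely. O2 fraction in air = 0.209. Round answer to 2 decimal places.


Balanced combustion: C6H10 + 8.5 O2 -> 6 CO2 + 5 H2O
O2 needed = C + H/4 = 6 + 10/4 = 8.50 moles
Air moles = O2 / 0.209 = 8.50 / 0.209 = 40.67 moles air


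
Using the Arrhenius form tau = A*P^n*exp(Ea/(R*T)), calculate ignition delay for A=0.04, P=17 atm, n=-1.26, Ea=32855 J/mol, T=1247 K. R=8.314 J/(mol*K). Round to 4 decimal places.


tau = A * P^n * exp(Ea/(R*T))
P^n = 17^(-1.26) = 0.02816011
Ea/(R*T) = 32855/(8.314*1247) = 3.169020
exp(Ea/(R*T)) = 23.784168
tau = 0.04 * 0.02816011 * 23.784168 = 0.0268 ms


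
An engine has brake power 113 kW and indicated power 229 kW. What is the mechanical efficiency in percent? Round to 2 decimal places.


eta_mech = (BP / IP) * 100
Ratio = 113 / 229 = 0.4934
eta_mech = 0.4934 * 100 = 49.34%


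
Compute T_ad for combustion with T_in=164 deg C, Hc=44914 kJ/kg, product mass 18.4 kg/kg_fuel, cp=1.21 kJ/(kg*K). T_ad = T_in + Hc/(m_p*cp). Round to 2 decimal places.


T_ad = T_in + Hc / (m_p * cp)
Denominator = 18.4 * 1.21 = 22.2640
Temperature rise = 44914 / 22.2640 = 2017.34 K
T_ad = 164 + 2017.34 = 2181.34 deg C


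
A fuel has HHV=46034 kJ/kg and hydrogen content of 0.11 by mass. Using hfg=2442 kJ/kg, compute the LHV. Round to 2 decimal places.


LHV = HHV - hfg * 9 * H
Water correction = 2442 * 9 * 0.11 = 2417.580 kJ/kg
LHV = 46034 - 2417.580 = 43616.42 kJ/kg


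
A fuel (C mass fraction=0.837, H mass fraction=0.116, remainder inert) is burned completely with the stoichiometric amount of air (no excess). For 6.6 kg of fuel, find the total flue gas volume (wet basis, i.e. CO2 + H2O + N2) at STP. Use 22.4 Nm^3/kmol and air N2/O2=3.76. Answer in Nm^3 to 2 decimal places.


Per kg fuel: CO2 = (C/12 kmol)*22.4 = (0.837/12)*22.4 = 1.56240 Nm^3
Per kg fuel: H2O = (H/2 kmol)*22.4 = (0.116/2)*22.4 = 1.29920 Nm^3
O2 needed per kg fuel = C/12 + H/4 = 0.837/12 + 0.116/4 = 0.09875000 kmol
Per kg fuel: N2 = O2*3.76*22.4 = 0.09875000*3.76*22.4 = 8.31712 Nm^3
Total per kg = 1.56240 + 1.29920 + 8.31712 = 11.17872 Nm^3
Total = 11.17872 * 6.6 = 73.78 Nm^3


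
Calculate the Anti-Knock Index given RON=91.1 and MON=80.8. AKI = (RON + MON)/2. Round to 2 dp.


AKI = (RON + MON) / 2
AKI = (91.1 + 80.8) / 2
AKI = 171.9 / 2 = 85.95


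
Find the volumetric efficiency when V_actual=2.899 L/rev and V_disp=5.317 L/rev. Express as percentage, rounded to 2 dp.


eta_v = (V_actual / V_disp) * 100
Ratio = 2.899 / 5.317 = 0.5452
eta_v = 0.5452 * 100 = 54.52%


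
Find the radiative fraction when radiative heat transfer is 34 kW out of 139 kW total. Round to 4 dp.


f_rad = Q_rad / Q_total
f_rad = 34 / 139 = 0.2446


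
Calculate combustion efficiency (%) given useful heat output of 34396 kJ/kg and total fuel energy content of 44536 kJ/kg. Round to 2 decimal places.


Efficiency = (Q_useful / Q_fuel) * 100
Efficiency = (34396 / 44536) * 100
Efficiency = 0.7723 * 100 = 77.23%


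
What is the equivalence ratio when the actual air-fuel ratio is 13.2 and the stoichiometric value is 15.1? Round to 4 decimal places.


phi = AFR_stoich / AFR_actual
phi = 15.1 / 13.2 = 1.1439


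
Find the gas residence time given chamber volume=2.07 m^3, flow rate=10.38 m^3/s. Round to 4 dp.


tau = V / Q_flow
tau = 2.07 / 10.38 = 0.1994 s


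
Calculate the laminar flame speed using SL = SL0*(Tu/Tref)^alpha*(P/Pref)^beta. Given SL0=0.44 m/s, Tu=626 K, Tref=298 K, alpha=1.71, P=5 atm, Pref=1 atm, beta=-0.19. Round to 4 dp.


SL = SL0 * (Tu/Tref)^alpha * (P/Pref)^beta
T ratio = 626/298 = 2.10067114
(T ratio)^alpha = 2.10067114^1.71 = 3.558216
(P/Pref)^beta = 5^(-0.19) = 0.736539
SL = 0.44 * 3.558216 * 0.736539 = 1.1531 m/s


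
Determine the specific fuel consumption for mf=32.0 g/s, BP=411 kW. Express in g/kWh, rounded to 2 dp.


SFC = (mf / BP) * 3600
Rate = 32.0 / 411 = 0.077859 g/(s*kW)
SFC = 0.077859 * 3600 = 280.29 g/kWh


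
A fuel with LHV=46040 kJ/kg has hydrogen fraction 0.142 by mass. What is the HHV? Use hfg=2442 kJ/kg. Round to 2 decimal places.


HHV = LHV + hfg * 9 * H
Water addition = 2442 * 9 * 0.142 = 3120.876 kJ/kg
HHV = 46040 + 3120.876 = 49160.88 kJ/kg


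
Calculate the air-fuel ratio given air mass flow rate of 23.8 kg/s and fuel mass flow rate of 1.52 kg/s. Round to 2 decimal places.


AFR = m_air / m_fuel
AFR = 23.8 / 1.52 = 15.66


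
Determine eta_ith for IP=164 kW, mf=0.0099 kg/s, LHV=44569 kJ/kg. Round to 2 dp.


eta_ith = (IP / (mf * LHV)) * 100
Denominator = 0.0099 * 44569 = 441.2331 kW
eta_ith = (164 / 441.2331) * 100 = 37.17%


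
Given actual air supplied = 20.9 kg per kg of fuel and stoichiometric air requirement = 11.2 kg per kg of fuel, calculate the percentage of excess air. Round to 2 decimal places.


Excess air = actual - stoichiometric = 20.9 - 11.2 = 9.70 kg/kg fuel
Excess air % = (excess / stoich) * 100 = (9.70 / 11.2) * 100 = 86.61%


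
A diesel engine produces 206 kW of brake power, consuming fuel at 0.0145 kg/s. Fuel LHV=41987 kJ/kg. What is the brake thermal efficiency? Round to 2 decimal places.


eta_BTE = (BP / (mf * LHV)) * 100
Denominator = 0.0145 * 41987 = 608.8115 kW
eta_BTE = (206 / 608.8115) * 100 = 33.84%


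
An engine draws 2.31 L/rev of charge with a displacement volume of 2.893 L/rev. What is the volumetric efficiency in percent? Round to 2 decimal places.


eta_v = (V_actual / V_disp) * 100
Ratio = 2.31 / 2.893 = 0.7985
eta_v = 0.7985 * 100 = 79.85%


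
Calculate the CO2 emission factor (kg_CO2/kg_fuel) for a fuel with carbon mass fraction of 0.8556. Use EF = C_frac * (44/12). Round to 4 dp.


EF = C_frac * (M_CO2 / M_C)
EF = 0.8556 * (44/12)
EF = 0.8556 * 3.666667 = 3.1372 kg_CO2/kg_fuel


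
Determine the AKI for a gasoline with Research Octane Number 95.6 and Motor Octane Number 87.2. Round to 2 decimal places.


AKI = (RON + MON) / 2
AKI = (95.6 + 87.2) / 2
AKI = 182.8 / 2 = 91.40


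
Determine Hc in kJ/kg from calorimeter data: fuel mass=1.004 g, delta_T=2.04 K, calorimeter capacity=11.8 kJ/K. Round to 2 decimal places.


Hc = C_cal * delta_T / m_fuel
Q_released = 11.8 * 2.04 = 24.0720 kJ
m_fuel = 1.004 g = 1.004/1000 kg = 0.001004 kg
Hc = 24.0720 / 0.001004 = 23976.10 kJ/kg


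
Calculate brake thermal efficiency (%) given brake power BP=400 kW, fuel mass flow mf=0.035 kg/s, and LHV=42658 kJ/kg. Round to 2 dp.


eta_BTE = (BP / (mf * LHV)) * 100
Denominator = 0.035 * 42658 = 1493.0300 kW
eta_BTE = (400 / 1493.0300) * 100 = 26.79%


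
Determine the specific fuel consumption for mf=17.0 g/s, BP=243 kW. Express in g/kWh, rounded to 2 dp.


SFC = (mf / BP) * 3600
Rate = 17.0 / 243 = 0.069959 g/(s*kW)
SFC = 0.069959 * 3600 = 251.85 g/kWh


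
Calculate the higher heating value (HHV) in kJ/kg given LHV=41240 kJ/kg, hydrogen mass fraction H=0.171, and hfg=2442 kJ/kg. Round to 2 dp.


HHV = LHV + hfg * 9 * H
Water addition = 2442 * 9 * 0.171 = 3758.238 kJ/kg
HHV = 41240 + 3758.238 = 44998.24 kJ/kg


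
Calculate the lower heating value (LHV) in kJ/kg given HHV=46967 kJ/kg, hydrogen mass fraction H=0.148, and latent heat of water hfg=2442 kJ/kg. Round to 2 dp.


LHV = HHV - hfg * 9 * H
Water correction = 2442 * 9 * 0.148 = 3252.744 kJ/kg
LHV = 46967 - 3252.744 = 43714.26 kJ/kg


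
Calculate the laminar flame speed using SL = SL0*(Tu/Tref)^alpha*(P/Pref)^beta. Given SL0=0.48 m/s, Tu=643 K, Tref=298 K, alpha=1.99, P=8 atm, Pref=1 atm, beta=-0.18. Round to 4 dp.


SL = SL0 * (Tu/Tref)^alpha * (P/Pref)^beta
T ratio = 643/298 = 2.15771812
(T ratio)^alpha = 2.15771812^1.99 = 4.620080
(P/Pref)^beta = 8^(-0.18) = 0.687771
SL = 0.48 * 4.620080 * 0.687771 = 1.5252 m/s


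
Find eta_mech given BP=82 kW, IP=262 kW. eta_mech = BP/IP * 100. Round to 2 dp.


eta_mech = (BP / IP) * 100
Ratio = 82 / 262 = 0.3130
eta_mech = 0.3130 * 100 = 31.30%


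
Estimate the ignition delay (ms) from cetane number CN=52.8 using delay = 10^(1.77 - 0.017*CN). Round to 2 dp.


delay = 10^(1.77 - 0.017*CN)
Exponent = 1.77 - 0.017*52.8 = 0.8724
delay = 10^0.8724 = 7.45 ms


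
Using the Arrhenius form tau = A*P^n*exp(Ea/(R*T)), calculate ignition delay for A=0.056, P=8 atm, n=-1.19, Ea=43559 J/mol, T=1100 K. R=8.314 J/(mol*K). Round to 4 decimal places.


tau = A * P^n * exp(Ea/(R*T))
P^n = 8^(-1.19) = 0.08420210
Ea/(R*T) = 43559/(8.314*1100) = 4.762941
exp(Ea/(R*T)) = 117.089773
tau = 0.056 * 0.08420210 * 117.089773 = 0.5521 ms


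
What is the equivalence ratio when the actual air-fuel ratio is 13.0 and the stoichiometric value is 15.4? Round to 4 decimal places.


phi = AFR_stoich / AFR_actual
phi = 15.4 / 13.0 = 1.1846


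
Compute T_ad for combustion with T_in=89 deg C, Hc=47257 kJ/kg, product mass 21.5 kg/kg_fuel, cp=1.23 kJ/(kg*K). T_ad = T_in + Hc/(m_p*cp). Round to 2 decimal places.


T_ad = T_in + Hc / (m_p * cp)
Denominator = 21.5 * 1.23 = 26.4450
Temperature rise = 47257 / 26.4450 = 1786.99 K
T_ad = 89 + 1786.99 = 1875.99 deg C


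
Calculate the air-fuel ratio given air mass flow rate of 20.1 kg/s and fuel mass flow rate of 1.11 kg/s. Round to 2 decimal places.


AFR = m_air / m_fuel
AFR = 20.1 / 1.11 = 18.11


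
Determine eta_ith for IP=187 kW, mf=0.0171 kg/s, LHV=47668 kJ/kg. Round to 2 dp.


eta_ith = (IP / (mf * LHV)) * 100
Denominator = 0.0171 * 47668 = 815.1228 kW
eta_ith = (187 / 815.1228) * 100 = 22.94%


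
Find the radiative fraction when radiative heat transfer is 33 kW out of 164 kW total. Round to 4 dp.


f_rad = Q_rad / Q_total
f_rad = 33 / 164 = 0.2012


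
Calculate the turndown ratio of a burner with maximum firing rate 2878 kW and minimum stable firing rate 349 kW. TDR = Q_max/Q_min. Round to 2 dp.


TDR = Q_max / Q_min
TDR = 2878 / 349 = 8.25


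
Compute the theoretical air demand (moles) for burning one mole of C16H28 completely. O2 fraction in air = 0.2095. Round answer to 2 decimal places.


Balanced combustion: C16H28 + 23 O2 -> 16 CO2 + 14 H2O
O2 needed = C + H/4 = 16 + 28/4 = 23.00 moles
Air moles = O2 / 0.2095 = 23.00 / 0.2095 = 109.79 moles air


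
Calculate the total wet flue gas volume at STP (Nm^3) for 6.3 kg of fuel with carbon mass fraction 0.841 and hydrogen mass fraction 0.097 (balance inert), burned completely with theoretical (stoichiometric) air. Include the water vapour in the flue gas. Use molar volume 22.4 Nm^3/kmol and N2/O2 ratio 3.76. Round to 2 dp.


Per kg fuel: CO2 = (C/12 kmol)*22.4 = (0.841/12)*22.4 = 1.56987 Nm^3
Per kg fuel: H2O = (H/2 kmol)*22.4 = (0.097/2)*22.4 = 1.08640 Nm^3
O2 needed per kg fuel = C/12 + H/4 = 0.841/12 + 0.097/4 = 0.09433333 kmol
Per kg fuel: N2 = O2*3.76*22.4 = 0.09433333*3.76*22.4 = 7.94513 Nm^3
Total per kg = 1.56987 + 1.08640 + 7.94513 = 10.60140 Nm^3
Total = 10.60140 * 6.3 = 66.79 Nm^3


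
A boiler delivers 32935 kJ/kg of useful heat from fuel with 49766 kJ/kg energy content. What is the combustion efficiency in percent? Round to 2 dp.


Efficiency = (Q_useful / Q_fuel) * 100
Efficiency = (32935 / 49766) * 100
Efficiency = 0.6618 * 100 = 66.18%


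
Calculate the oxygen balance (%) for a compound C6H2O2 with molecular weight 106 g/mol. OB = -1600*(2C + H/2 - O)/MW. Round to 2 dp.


OB = -1600 * (2C + H/2 - O) / MW
Inner = 2*6 + 2/2 - 2 = 11.00
OB = -1600 * 11.00 / 106 = -166.04%


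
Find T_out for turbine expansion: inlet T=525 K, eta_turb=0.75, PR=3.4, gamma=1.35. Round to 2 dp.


T_out = T_in * (1 - eta * (1 - PR^(-(gamma-1)/gamma)))
Exponent = -(1.35-1)/1.35 = -0.25925926
PR^exp = 3.4^(-0.25925926) = 0.72813041
Factor = 1 - 0.75*(1 - 0.72813041) = 0.79609781
T_out = 525 * 0.79609781 = 417.95 K


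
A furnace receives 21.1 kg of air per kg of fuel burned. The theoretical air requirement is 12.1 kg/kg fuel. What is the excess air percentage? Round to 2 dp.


Excess air = actual - stoichiometric = 21.1 - 12.1 = 9.00 kg/kg fuel
Excess air % = (excess / stoich) * 100 = (9.00 / 12.1) * 100 = 74.38%


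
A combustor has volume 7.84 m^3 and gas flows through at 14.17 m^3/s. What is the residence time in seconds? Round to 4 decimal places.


tau = V / Q_flow
tau = 7.84 / 14.17 = 0.5533 s


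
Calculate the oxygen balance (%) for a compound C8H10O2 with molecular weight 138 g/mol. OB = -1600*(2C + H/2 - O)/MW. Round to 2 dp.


OB = -1600 * (2C + H/2 - O) / MW
Inner = 2*8 + 10/2 - 2 = 19.00
OB = -1600 * 19.00 / 138 = -220.29%


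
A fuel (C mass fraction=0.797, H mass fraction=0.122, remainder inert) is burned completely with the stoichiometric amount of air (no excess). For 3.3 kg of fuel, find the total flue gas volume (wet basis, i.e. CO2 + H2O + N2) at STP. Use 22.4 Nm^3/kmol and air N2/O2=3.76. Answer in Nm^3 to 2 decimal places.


Per kg fuel: CO2 = (C/12 kmol)*22.4 = (0.797/12)*22.4 = 1.48773 Nm^3
Per kg fuel: H2O = (H/2 kmol)*22.4 = (0.122/2)*22.4 = 1.36640 Nm^3
O2 needed per kg fuel = C/12 + H/4 = 0.797/12 + 0.122/4 = 0.09691667 kmol
Per kg fuel: N2 = O2*3.76*22.4 = 0.09691667*3.76*22.4 = 8.16271 Nm^3
Total per kg = 1.48773 + 1.36640 + 8.16271 = 11.01684 Nm^3
Total = 11.01684 * 3.3 = 36.36 Nm^3


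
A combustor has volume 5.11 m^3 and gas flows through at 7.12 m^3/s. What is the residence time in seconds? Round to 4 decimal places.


tau = V / Q_flow
tau = 5.11 / 7.12 = 0.7177 s


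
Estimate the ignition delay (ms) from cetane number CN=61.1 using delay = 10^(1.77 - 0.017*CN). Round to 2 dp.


delay = 10^(1.77 - 0.017*CN)
Exponent = 1.77 - 0.017*61.1 = 0.7313
delay = 10^0.7313 = 5.39 ms


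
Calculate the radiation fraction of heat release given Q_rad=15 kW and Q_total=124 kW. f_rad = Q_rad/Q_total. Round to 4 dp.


f_rad = Q_rad / Q_total
f_rad = 15 / 124 = 0.1210


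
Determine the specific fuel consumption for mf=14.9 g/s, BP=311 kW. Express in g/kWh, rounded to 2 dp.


SFC = (mf / BP) * 3600
Rate = 14.9 / 311 = 0.047910 g/(s*kW)
SFC = 0.047910 * 3600 = 172.48 g/kWh


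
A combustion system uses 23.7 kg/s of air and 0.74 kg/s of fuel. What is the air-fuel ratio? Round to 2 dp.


AFR = m_air / m_fuel
AFR = 23.7 / 0.74 = 32.03


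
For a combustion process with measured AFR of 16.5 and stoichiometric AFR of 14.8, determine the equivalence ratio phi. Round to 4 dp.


phi = AFR_stoich / AFR_actual
phi = 14.8 / 16.5 = 0.8970


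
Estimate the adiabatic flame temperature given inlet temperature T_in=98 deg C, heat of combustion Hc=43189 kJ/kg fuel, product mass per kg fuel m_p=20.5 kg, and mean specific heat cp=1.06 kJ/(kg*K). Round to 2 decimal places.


T_ad = T_in + Hc / (m_p * cp)
Denominator = 20.5 * 1.06 = 21.7300
Temperature rise = 43189 / 21.7300 = 1987.53 K
T_ad = 98 + 1987.53 = 2085.53 deg C


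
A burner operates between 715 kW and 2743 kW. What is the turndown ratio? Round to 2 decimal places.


TDR = Q_max / Q_min
TDR = 2743 / 715 = 3.84


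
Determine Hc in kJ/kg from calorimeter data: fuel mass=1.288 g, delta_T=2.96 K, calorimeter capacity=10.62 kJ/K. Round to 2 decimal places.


Hc = C_cal * delta_T / m_fuel
Q_released = 10.62 * 2.96 = 31.4352 kJ
m_fuel = 1.288 g = 1.288/1000 kg = 0.001288 kg
Hc = 31.4352 / 0.001288 = 24406.21 kJ/kg


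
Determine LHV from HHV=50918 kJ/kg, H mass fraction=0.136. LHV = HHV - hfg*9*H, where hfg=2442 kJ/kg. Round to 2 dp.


LHV = HHV - hfg * 9 * H
Water correction = 2442 * 9 * 0.136 = 2989.008 kJ/kg
LHV = 50918 - 2989.008 = 47928.99 kJ/kg


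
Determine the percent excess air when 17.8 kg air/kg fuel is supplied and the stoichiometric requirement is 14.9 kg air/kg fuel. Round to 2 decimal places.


Excess air = actual - stoichiometric = 17.8 - 14.9 = 2.90 kg/kg fuel
Excess air % = (excess / stoich) * 100 = (2.90 / 14.9) * 100 = 19.46%


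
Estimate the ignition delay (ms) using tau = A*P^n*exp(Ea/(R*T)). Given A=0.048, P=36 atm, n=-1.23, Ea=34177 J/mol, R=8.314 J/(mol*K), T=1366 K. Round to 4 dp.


tau = A * P^n * exp(Ea/(R*T))
P^n = 36^(-1.23) = 0.01218282
Ea/(R*T) = 34177/(8.314*1366) = 3.009354
exp(Ea/(R*T)) = 20.274290
tau = 0.048 * 0.01218282 * 20.274290 = 0.0119 ms


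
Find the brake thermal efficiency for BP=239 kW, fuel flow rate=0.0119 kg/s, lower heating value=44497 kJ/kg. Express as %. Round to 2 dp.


eta_BTE = (BP / (mf * LHV)) * 100
Denominator = 0.0119 * 44497 = 529.5143 kW
eta_BTE = (239 / 529.5143) * 100 = 45.14%


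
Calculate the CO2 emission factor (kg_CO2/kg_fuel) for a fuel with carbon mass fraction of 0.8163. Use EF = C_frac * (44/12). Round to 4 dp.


EF = C_frac * (M_CO2 / M_C)
EF = 0.8163 * (44/12)
EF = 0.8163 * 3.666667 = 2.9931 kg_CO2/kg_fuel


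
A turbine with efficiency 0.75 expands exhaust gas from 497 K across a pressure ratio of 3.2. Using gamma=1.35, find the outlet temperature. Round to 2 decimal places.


T_out = T_in * (1 - eta * (1 - PR^(-(gamma-1)/gamma)))
Exponent = -(1.35-1)/1.35 = -0.25925926
PR^exp = 3.2^(-0.25925926) = 0.73966521
Factor = 1 - 0.75*(1 - 0.73966521) = 0.80474891
T_out = 497 * 0.80474891 = 399.96 K


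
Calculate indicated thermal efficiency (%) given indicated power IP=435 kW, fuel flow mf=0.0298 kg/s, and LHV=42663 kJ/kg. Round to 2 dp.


eta_ith = (IP / (mf * LHV)) * 100
Denominator = 0.0298 * 42663 = 1271.3574 kW
eta_ith = (435 / 1271.3574) * 100 = 34.22%


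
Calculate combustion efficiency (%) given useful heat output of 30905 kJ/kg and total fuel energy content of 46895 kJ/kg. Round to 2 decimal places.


Efficiency = (Q_useful / Q_fuel) * 100
Efficiency = (30905 / 46895) * 100
Efficiency = 0.6590 * 100 = 65.90%


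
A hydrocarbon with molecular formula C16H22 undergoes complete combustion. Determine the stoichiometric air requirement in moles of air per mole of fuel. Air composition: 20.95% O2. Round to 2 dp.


Balanced combustion: C16H22 + 21.5 O2 -> 16 CO2 + 11 H2O
O2 needed = C + H/4 = 16 + 22/4 = 21.50 moles
Air moles = O2 / 0.2095 = 21.50 / 0.2095 = 102.63 moles air


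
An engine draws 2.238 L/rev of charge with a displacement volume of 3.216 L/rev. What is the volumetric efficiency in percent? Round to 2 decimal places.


eta_v = (V_actual / V_disp) * 100
Ratio = 2.238 / 3.216 = 0.6959
eta_v = 0.6959 * 100 = 69.59%


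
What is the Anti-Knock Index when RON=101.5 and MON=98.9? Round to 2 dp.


AKI = (RON + MON) / 2
AKI = (101.5 + 98.9) / 2
AKI = 200.4 / 2 = 100.20


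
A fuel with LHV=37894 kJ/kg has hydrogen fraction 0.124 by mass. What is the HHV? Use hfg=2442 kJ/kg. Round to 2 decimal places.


HHV = LHV + hfg * 9 * H
Water addition = 2442 * 9 * 0.124 = 2725.272 kJ/kg
HHV = 37894 + 2725.272 = 40619.27 kJ/kg


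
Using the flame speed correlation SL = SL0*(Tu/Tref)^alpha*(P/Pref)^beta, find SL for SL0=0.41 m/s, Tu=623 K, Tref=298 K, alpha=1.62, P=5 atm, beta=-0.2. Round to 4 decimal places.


SL = SL0 * (Tu/Tref)^alpha * (P/Pref)^beta
T ratio = 623/298 = 2.09060403
(T ratio)^alpha = 2.09060403^1.62 = 3.302481
(P/Pref)^beta = 5^(-0.2) = 0.724780
SL = 0.41 * 3.302481 * 0.724780 = 0.9814 m/s


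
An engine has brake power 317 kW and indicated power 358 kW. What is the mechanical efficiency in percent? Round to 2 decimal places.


eta_mech = (BP / IP) * 100
Ratio = 317 / 358 = 0.8855
eta_mech = 0.8855 * 100 = 88.55%


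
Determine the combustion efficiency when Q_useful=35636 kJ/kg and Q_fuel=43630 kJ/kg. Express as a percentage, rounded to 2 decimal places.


Efficiency = (Q_useful / Q_fuel) * 100
Efficiency = (35636 / 43630) * 100
Efficiency = 0.8168 * 100 = 81.68%


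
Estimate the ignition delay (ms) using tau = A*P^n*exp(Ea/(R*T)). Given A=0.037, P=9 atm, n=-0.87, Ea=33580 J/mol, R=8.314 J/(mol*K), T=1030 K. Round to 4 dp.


tau = A * P^n * exp(Ea/(R*T))
P^n = 9^(-0.87) = 0.14784581
Ea/(R*T) = 33580/(8.314*1030) = 3.921330
exp(Ea/(R*T)) = 50.467547
tau = 0.037 * 0.14784581 * 50.467547 = 0.2761 ms


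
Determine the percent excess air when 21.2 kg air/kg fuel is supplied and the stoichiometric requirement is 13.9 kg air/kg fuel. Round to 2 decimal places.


Excess air = actual - stoichiometric = 21.2 - 13.9 = 7.30 kg/kg fuel
Excess air % = (excess / stoich) * 100 = (7.30 / 13.9) * 100 = 52.52%


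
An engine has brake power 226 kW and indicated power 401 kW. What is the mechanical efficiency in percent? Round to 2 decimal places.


eta_mech = (BP / IP) * 100
Ratio = 226 / 401 = 0.5636
eta_mech = 0.5636 * 100 = 56.36%


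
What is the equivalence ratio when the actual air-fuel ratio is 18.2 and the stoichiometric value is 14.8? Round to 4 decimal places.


phi = AFR_stoich / AFR_actual
phi = 14.8 / 18.2 = 0.8132


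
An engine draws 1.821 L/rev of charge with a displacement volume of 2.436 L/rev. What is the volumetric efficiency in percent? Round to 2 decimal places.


eta_v = (V_actual / V_disp) * 100
Ratio = 1.821 / 2.436 = 0.7475
eta_v = 0.7475 * 100 = 74.75%


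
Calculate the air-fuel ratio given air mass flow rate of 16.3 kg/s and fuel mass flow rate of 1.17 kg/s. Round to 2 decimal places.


AFR = m_air / m_fuel
AFR = 16.3 / 1.17 = 13.93


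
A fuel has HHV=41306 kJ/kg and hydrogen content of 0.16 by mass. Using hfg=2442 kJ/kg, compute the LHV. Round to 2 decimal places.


LHV = HHV - hfg * 9 * H
Water correction = 2442 * 9 * 0.16 = 3516.480 kJ/kg
LHV = 41306 - 3516.480 = 37789.52 kJ/kg


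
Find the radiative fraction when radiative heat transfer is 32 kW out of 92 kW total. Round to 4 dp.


f_rad = Q_rad / Q_total
f_rad = 32 / 92 = 0.3478


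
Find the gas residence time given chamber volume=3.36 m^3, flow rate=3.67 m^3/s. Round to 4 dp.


tau = V / Q_flow
tau = 3.36 / 3.67 = 0.9155 s


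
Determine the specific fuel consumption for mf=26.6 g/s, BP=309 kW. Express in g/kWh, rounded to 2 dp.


SFC = (mf / BP) * 3600
Rate = 26.6 / 309 = 0.086084 g/(s*kW)
SFC = 0.086084 * 3600 = 309.90 g/kWh


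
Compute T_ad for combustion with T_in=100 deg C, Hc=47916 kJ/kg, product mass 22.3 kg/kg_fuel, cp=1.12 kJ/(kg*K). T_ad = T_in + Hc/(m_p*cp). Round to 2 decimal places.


T_ad = T_in + Hc / (m_p * cp)
Denominator = 22.3 * 1.12 = 24.9760
Temperature rise = 47916 / 24.9760 = 1918.48 K
T_ad = 100 + 1918.48 = 2018.48 deg C


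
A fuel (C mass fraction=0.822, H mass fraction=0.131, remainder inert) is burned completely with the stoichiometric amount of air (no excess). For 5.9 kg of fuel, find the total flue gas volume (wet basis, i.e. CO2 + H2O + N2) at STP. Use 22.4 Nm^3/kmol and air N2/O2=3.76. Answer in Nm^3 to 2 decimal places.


Per kg fuel: CO2 = (C/12 kmol)*22.4 = (0.822/12)*22.4 = 1.53440 Nm^3
Per kg fuel: H2O = (H/2 kmol)*22.4 = (0.131/2)*22.4 = 1.46720 Nm^3
O2 needed per kg fuel = C/12 + H/4 = 0.822/12 + 0.131/4 = 0.10125000 kmol
Per kg fuel: N2 = O2*3.76*22.4 = 0.10125000*3.76*22.4 = 8.52768 Nm^3
Total per kg = 1.53440 + 1.46720 + 8.52768 = 11.52928 Nm^3
Total = 11.52928 * 5.9 = 68.02 Nm^3


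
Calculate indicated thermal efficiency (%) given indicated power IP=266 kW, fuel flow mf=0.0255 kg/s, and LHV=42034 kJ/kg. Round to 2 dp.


eta_ith = (IP / (mf * LHV)) * 100
Denominator = 0.0255 * 42034 = 1071.8670 kW
eta_ith = (266 / 1071.8670) * 100 = 24.82%


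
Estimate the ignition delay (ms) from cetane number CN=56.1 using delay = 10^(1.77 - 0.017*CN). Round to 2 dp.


delay = 10^(1.77 - 0.017*CN)
Exponent = 1.77 - 0.017*56.1 = 0.8163
delay = 10^0.8163 = 6.55 ms


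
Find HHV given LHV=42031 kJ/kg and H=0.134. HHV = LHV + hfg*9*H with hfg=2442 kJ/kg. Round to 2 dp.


HHV = LHV + hfg * 9 * H
Water addition = 2442 * 9 * 0.134 = 2945.052 kJ/kg
HHV = 42031 + 2945.052 = 44976.05 kJ/kg


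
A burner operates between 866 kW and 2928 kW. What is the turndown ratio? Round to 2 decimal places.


TDR = Q_max / Q_min
TDR = 2928 / 866 = 3.38


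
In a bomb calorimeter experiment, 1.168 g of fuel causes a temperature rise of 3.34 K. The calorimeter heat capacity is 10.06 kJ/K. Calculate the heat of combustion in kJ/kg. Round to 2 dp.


Hc = C_cal * delta_T / m_fuel
Q_released = 10.06 * 3.34 = 33.6004 kJ
m_fuel = 1.168 g = 1.168/1000 kg = 0.001168 kg
Hc = 33.6004 / 0.001168 = 28767.47 kJ/kg


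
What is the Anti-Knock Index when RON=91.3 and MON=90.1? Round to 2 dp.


AKI = (RON + MON) / 2
AKI = (91.3 + 90.1) / 2
AKI = 181.4 / 2 = 90.70


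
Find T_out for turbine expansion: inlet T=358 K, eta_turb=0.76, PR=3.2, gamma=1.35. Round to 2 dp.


T_out = T_in * (1 - eta * (1 - PR^(-(gamma-1)/gamma)))
Exponent = -(1.35-1)/1.35 = -0.25925926
PR^exp = 3.2^(-0.25925926) = 0.73966521
Factor = 1 - 0.76*(1 - 0.73966521) = 0.80214556
T_out = 358 * 0.80214556 = 287.17 K


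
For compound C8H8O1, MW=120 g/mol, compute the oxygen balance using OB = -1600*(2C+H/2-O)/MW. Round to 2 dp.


OB = -1600 * (2C + H/2 - O) / MW
Inner = 2*8 + 8/2 - 1 = 19.00
OB = -1600 * 19.00 / 120 = -253.33%


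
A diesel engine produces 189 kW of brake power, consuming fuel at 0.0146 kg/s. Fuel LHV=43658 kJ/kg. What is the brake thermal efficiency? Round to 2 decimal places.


eta_BTE = (BP / (mf * LHV)) * 100
Denominator = 0.0146 * 43658 = 637.4068 kW
eta_BTE = (189 / 637.4068) * 100 = 29.65%


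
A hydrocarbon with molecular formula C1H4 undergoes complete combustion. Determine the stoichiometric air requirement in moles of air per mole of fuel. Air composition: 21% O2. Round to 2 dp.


Balanced combustion: C1H4 + 2 O2 -> 1 CO2 + 2 H2O
O2 needed = C + H/4 = 1 + 4/4 = 2.00 moles
Air moles = O2 / 0.21 = 2.00 / 0.21 = 9.52 moles air


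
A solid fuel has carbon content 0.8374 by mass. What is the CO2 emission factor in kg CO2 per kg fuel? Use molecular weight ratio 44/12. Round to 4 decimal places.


EF = C_frac * (M_CO2 / M_C)
EF = 0.8374 * (44/12)
EF = 0.8374 * 3.666667 = 3.0705 kg_CO2/kg_fuel


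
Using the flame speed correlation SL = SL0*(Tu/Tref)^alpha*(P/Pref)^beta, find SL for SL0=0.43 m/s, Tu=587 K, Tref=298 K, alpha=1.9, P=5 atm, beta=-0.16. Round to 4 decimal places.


SL = SL0 * (Tu/Tref)^alpha * (P/Pref)^beta
T ratio = 587/298 = 1.96979866
(T ratio)^alpha = 1.96979866^1.9 = 3.625780
(P/Pref)^beta = 5^(-0.16) = 0.772974
SL = 0.43 * 3.625780 * 0.772974 = 1.2051 m/s


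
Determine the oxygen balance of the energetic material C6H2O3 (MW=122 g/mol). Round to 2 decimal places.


OB = -1600 * (2C + H/2 - O) / MW
Inner = 2*6 + 2/2 - 3 = 10.00
OB = -1600 * 10.00 / 122 = -131.15%


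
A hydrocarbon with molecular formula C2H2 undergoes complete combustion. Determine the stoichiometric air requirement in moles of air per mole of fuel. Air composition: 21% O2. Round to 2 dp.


Balanced combustion: C2H2 + 2.5 O2 -> 2 CO2 + 1 H2O
O2 needed = C + H/4 = 2 + 2/4 = 2.50 moles
Air moles = O2 / 0.21 = 2.50 / 0.21 = 11.90 moles air


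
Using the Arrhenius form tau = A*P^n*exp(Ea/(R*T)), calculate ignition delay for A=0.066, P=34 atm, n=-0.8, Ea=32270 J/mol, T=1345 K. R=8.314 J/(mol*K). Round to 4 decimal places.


tau = A * P^n * exp(Ea/(R*T))
P^n = 34^(-0.8) = 0.05954110
Ea/(R*T) = 32270/(8.314*1345) = 2.885803
exp(Ea/(R*T)) = 17.917948
tau = 0.066 * 0.05954110 * 17.917948 = 0.0704 ms


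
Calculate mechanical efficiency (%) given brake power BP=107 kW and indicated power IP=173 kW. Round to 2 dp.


eta_mech = (BP / IP) * 100
Ratio = 107 / 173 = 0.6185
eta_mech = 0.6185 * 100 = 61.85%


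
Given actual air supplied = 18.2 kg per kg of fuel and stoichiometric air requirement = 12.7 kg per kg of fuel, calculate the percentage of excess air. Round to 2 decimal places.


Excess air = actual - stoichiometric = 18.2 - 12.7 = 5.50 kg/kg fuel
Excess air % = (excess / stoich) * 100 = (5.50 / 12.7) * 100 = 43.31%


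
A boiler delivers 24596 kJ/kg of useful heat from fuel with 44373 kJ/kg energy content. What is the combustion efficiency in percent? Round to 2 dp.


Efficiency = (Q_useful / Q_fuel) * 100
Efficiency = (24596 / 44373) * 100
Efficiency = 0.5543 * 100 = 55.43%


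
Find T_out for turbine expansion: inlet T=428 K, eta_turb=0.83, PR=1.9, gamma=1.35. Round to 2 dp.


T_out = T_in * (1 - eta * (1 - PR^(-(gamma-1)/gamma)))
Exponent = -(1.35-1)/1.35 = -0.25925926
PR^exp = 1.9^(-0.25925926) = 0.84670193
Factor = 1 - 0.83*(1 - 0.84670193) = 0.87276260
T_out = 428 * 0.87276260 = 373.54 K


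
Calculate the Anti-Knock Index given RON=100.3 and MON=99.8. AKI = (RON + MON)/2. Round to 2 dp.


AKI = (RON + MON) / 2
AKI = (100.3 + 99.8) / 2
AKI = 200.1 / 2 = 100.05


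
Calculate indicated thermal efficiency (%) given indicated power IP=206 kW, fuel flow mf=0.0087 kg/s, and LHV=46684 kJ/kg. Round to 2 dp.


eta_ith = (IP / (mf * LHV)) * 100
Denominator = 0.0087 * 46684 = 406.1508 kW
eta_ith = (206 / 406.1508) * 100 = 50.72%


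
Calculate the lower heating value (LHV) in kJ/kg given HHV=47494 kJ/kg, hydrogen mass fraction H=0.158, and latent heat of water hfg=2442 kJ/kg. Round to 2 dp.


LHV = HHV - hfg * 9 * H
Water correction = 2442 * 9 * 0.158 = 3472.524 kJ/kg
LHV = 47494 - 3472.524 = 44021.48 kJ/kg


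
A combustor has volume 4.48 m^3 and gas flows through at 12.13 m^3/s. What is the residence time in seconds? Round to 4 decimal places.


tau = V / Q_flow
tau = 4.48 / 12.13 = 0.3693 s


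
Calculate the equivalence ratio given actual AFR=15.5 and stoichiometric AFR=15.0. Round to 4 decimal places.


phi = AFR_stoich / AFR_actual
phi = 15.0 / 15.5 = 0.9677


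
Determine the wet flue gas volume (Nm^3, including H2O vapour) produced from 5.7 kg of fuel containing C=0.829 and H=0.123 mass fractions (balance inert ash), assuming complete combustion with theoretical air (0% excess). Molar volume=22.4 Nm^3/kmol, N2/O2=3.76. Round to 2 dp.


Per kg fuel: CO2 = (C/12 kmol)*22.4 = (0.829/12)*22.4 = 1.54747 Nm^3
Per kg fuel: H2O = (H/2 kmol)*22.4 = (0.123/2)*22.4 = 1.37760 Nm^3
O2 needed per kg fuel = C/12 + H/4 = 0.829/12 + 0.123/4 = 0.09983333 kmol
Per kg fuel: N2 = O2*3.76*22.4 = 0.09983333*3.76*22.4 = 8.40836 Nm^3
Total per kg = 1.54747 + 1.37760 + 8.40836 = 11.33343 Nm^3
Total = 11.33343 * 5.7 = 64.60 Nm^3


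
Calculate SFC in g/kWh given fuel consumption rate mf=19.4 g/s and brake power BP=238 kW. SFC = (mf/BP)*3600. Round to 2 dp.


SFC = (mf / BP) * 3600
Rate = 19.4 / 238 = 0.081513 g/(s*kW)
SFC = 0.081513 * 3600 = 293.45 g/kWh


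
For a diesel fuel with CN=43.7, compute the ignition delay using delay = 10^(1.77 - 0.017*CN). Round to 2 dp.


delay = 10^(1.77 - 0.017*CN)
Exponent = 1.77 - 0.017*43.7 = 1.0271
delay = 10^1.0271 = 10.64 ms


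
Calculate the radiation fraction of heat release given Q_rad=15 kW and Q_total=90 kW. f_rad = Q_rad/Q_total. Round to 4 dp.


f_rad = Q_rad / Q_total
f_rad = 15 / 90 = 0.1667


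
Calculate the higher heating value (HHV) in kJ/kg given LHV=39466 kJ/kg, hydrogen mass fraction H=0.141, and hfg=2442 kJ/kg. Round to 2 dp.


HHV = LHV + hfg * 9 * H
Water addition = 2442 * 9 * 0.141 = 3098.898 kJ/kg
HHV = 39466 + 3098.898 = 42564.90 kJ/kg


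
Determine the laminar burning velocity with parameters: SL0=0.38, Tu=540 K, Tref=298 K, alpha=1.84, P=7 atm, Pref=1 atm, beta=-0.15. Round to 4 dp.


SL = SL0 * (Tu/Tref)^alpha * (P/Pref)^beta
T ratio = 540/298 = 1.81208054
(T ratio)^alpha = 1.81208054^1.84 = 2.985703
(P/Pref)^beta = 7^(-0.15) = 0.746853
SL = 0.38 * 2.985703 * 0.746853 = 0.8474 m/s


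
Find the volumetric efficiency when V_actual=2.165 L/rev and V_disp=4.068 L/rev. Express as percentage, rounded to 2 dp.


eta_v = (V_actual / V_disp) * 100
Ratio = 2.165 / 4.068 = 0.5322
eta_v = 0.5322 * 100 = 53.22%
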